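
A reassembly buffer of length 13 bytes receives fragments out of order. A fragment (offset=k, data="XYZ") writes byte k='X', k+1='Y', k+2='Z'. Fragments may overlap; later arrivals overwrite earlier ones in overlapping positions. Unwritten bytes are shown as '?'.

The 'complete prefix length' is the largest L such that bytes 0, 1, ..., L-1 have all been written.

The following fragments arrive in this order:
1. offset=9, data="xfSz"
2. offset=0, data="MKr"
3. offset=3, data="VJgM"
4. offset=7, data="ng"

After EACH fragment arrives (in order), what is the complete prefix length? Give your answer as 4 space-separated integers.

Fragment 1: offset=9 data="xfSz" -> buffer=?????????xfSz -> prefix_len=0
Fragment 2: offset=0 data="MKr" -> buffer=MKr??????xfSz -> prefix_len=3
Fragment 3: offset=3 data="VJgM" -> buffer=MKrVJgM??xfSz -> prefix_len=7
Fragment 4: offset=7 data="ng" -> buffer=MKrVJgMngxfSz -> prefix_len=13

Answer: 0 3 7 13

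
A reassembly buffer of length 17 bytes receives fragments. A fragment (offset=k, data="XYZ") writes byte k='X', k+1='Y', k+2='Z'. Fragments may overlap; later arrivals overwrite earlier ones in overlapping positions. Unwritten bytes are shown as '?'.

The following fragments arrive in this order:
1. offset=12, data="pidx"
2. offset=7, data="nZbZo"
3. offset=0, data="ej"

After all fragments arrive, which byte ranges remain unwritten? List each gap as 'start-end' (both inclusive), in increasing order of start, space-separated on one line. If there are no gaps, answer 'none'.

Answer: 2-6 16-16

Derivation:
Fragment 1: offset=12 len=4
Fragment 2: offset=7 len=5
Fragment 3: offset=0 len=2
Gaps: 2-6 16-16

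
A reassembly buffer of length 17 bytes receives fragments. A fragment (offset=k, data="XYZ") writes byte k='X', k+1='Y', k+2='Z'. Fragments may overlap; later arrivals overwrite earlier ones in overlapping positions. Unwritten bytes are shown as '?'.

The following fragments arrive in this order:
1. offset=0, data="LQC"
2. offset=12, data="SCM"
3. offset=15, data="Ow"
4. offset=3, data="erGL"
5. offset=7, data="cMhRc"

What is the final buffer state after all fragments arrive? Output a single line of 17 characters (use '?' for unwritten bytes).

Fragment 1: offset=0 data="LQC" -> buffer=LQC??????????????
Fragment 2: offset=12 data="SCM" -> buffer=LQC?????????SCM??
Fragment 3: offset=15 data="Ow" -> buffer=LQC?????????SCMOw
Fragment 4: offset=3 data="erGL" -> buffer=LQCerGL?????SCMOw
Fragment 5: offset=7 data="cMhRc" -> buffer=LQCerGLcMhRcSCMOw

Answer: LQCerGLcMhRcSCMOw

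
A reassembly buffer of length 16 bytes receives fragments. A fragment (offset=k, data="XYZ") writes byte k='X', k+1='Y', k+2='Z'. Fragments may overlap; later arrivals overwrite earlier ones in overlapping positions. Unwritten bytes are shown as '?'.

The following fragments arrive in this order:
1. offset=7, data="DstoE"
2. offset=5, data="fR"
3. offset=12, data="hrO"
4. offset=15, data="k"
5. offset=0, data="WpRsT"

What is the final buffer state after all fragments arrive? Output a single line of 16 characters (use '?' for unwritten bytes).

Answer: WpRsTfRDstoEhrOk

Derivation:
Fragment 1: offset=7 data="DstoE" -> buffer=???????DstoE????
Fragment 2: offset=5 data="fR" -> buffer=?????fRDstoE????
Fragment 3: offset=12 data="hrO" -> buffer=?????fRDstoEhrO?
Fragment 4: offset=15 data="k" -> buffer=?????fRDstoEhrOk
Fragment 5: offset=0 data="WpRsT" -> buffer=WpRsTfRDstoEhrOk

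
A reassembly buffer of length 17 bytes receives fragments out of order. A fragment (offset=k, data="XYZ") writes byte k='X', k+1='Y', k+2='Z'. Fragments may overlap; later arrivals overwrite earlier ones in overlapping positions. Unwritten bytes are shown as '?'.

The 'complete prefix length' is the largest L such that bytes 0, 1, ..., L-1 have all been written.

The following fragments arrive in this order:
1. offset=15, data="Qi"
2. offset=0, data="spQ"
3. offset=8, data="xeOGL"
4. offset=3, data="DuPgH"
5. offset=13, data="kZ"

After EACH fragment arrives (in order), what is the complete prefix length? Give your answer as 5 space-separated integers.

Answer: 0 3 3 13 17

Derivation:
Fragment 1: offset=15 data="Qi" -> buffer=???????????????Qi -> prefix_len=0
Fragment 2: offset=0 data="spQ" -> buffer=spQ????????????Qi -> prefix_len=3
Fragment 3: offset=8 data="xeOGL" -> buffer=spQ?????xeOGL??Qi -> prefix_len=3
Fragment 4: offset=3 data="DuPgH" -> buffer=spQDuPgHxeOGL??Qi -> prefix_len=13
Fragment 5: offset=13 data="kZ" -> buffer=spQDuPgHxeOGLkZQi -> prefix_len=17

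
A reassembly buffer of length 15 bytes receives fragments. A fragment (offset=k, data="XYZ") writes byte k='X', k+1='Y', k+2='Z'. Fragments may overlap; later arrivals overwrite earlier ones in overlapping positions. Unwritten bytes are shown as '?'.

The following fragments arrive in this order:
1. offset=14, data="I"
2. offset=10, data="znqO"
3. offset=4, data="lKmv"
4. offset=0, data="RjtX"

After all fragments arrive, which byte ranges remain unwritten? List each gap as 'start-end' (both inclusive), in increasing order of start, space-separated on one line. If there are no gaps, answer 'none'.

Answer: 8-9

Derivation:
Fragment 1: offset=14 len=1
Fragment 2: offset=10 len=4
Fragment 3: offset=4 len=4
Fragment 4: offset=0 len=4
Gaps: 8-9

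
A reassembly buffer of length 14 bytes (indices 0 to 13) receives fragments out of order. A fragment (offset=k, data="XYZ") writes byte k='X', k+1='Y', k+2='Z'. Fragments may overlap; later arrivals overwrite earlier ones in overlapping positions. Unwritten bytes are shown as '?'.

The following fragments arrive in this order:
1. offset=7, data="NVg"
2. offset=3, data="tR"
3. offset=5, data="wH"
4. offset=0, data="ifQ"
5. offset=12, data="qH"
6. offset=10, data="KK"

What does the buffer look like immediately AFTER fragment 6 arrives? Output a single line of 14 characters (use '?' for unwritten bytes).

Fragment 1: offset=7 data="NVg" -> buffer=???????NVg????
Fragment 2: offset=3 data="tR" -> buffer=???tR??NVg????
Fragment 3: offset=5 data="wH" -> buffer=???tRwHNVg????
Fragment 4: offset=0 data="ifQ" -> buffer=ifQtRwHNVg????
Fragment 5: offset=12 data="qH" -> buffer=ifQtRwHNVg??qH
Fragment 6: offset=10 data="KK" -> buffer=ifQtRwHNVgKKqH

Answer: ifQtRwHNVgKKqH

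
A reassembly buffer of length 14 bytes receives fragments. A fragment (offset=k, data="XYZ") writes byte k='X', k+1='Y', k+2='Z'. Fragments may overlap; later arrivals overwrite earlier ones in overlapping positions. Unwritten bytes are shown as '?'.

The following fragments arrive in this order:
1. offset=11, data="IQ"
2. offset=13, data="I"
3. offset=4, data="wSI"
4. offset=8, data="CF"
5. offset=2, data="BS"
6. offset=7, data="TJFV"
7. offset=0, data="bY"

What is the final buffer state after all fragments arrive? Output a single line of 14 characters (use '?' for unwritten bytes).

Fragment 1: offset=11 data="IQ" -> buffer=???????????IQ?
Fragment 2: offset=13 data="I" -> buffer=???????????IQI
Fragment 3: offset=4 data="wSI" -> buffer=????wSI????IQI
Fragment 4: offset=8 data="CF" -> buffer=????wSI?CF?IQI
Fragment 5: offset=2 data="BS" -> buffer=??BSwSI?CF?IQI
Fragment 6: offset=7 data="TJFV" -> buffer=??BSwSITJFVIQI
Fragment 7: offset=0 data="bY" -> buffer=bYBSwSITJFVIQI

Answer: bYBSwSITJFVIQI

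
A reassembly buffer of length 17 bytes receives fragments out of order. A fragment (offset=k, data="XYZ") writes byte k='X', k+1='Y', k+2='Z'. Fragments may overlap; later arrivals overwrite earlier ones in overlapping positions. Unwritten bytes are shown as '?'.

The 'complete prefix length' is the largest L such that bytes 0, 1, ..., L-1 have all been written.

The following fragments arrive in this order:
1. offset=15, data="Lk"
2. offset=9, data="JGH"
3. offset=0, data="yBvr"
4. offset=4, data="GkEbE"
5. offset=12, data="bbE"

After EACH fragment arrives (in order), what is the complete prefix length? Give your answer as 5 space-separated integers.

Fragment 1: offset=15 data="Lk" -> buffer=???????????????Lk -> prefix_len=0
Fragment 2: offset=9 data="JGH" -> buffer=?????????JGH???Lk -> prefix_len=0
Fragment 3: offset=0 data="yBvr" -> buffer=yBvr?????JGH???Lk -> prefix_len=4
Fragment 4: offset=4 data="GkEbE" -> buffer=yBvrGkEbEJGH???Lk -> prefix_len=12
Fragment 5: offset=12 data="bbE" -> buffer=yBvrGkEbEJGHbbELk -> prefix_len=17

Answer: 0 0 4 12 17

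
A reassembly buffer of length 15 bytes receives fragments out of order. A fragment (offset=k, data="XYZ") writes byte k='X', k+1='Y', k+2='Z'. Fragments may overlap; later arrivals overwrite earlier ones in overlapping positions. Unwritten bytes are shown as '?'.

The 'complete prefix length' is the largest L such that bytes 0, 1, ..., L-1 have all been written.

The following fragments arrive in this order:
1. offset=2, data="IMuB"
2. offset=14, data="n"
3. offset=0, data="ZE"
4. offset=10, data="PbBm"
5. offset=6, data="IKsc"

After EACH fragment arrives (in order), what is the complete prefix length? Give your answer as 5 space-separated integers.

Answer: 0 0 6 6 15

Derivation:
Fragment 1: offset=2 data="IMuB" -> buffer=??IMuB????????? -> prefix_len=0
Fragment 2: offset=14 data="n" -> buffer=??IMuB????????n -> prefix_len=0
Fragment 3: offset=0 data="ZE" -> buffer=ZEIMuB????????n -> prefix_len=6
Fragment 4: offset=10 data="PbBm" -> buffer=ZEIMuB????PbBmn -> prefix_len=6
Fragment 5: offset=6 data="IKsc" -> buffer=ZEIMuBIKscPbBmn -> prefix_len=15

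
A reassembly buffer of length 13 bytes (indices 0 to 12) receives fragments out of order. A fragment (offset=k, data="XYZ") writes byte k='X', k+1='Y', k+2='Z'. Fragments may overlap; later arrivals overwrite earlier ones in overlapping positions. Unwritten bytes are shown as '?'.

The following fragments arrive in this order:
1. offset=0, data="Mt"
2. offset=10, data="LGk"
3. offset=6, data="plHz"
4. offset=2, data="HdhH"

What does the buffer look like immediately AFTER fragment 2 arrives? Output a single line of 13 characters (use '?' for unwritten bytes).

Fragment 1: offset=0 data="Mt" -> buffer=Mt???????????
Fragment 2: offset=10 data="LGk" -> buffer=Mt????????LGk

Answer: Mt????????LGk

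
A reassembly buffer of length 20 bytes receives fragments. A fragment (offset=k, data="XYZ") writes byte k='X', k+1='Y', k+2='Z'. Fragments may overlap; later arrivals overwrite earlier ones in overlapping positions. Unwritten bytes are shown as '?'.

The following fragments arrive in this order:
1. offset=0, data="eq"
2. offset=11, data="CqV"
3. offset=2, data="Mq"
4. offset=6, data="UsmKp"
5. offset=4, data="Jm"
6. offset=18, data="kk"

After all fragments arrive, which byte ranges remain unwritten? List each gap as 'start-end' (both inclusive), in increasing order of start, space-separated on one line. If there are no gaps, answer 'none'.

Answer: 14-17

Derivation:
Fragment 1: offset=0 len=2
Fragment 2: offset=11 len=3
Fragment 3: offset=2 len=2
Fragment 4: offset=6 len=5
Fragment 5: offset=4 len=2
Fragment 6: offset=18 len=2
Gaps: 14-17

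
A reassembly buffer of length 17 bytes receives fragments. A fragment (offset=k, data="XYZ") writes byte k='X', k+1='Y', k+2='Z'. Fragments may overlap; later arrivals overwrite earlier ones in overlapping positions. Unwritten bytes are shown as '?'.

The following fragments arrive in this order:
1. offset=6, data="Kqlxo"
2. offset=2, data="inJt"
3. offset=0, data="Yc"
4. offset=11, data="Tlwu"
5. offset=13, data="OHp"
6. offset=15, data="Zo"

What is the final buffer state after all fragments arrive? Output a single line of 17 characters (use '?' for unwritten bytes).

Fragment 1: offset=6 data="Kqlxo" -> buffer=??????Kqlxo??????
Fragment 2: offset=2 data="inJt" -> buffer=??inJtKqlxo??????
Fragment 3: offset=0 data="Yc" -> buffer=YcinJtKqlxo??????
Fragment 4: offset=11 data="Tlwu" -> buffer=YcinJtKqlxoTlwu??
Fragment 5: offset=13 data="OHp" -> buffer=YcinJtKqlxoTlOHp?
Fragment 6: offset=15 data="Zo" -> buffer=YcinJtKqlxoTlOHZo

Answer: YcinJtKqlxoTlOHZo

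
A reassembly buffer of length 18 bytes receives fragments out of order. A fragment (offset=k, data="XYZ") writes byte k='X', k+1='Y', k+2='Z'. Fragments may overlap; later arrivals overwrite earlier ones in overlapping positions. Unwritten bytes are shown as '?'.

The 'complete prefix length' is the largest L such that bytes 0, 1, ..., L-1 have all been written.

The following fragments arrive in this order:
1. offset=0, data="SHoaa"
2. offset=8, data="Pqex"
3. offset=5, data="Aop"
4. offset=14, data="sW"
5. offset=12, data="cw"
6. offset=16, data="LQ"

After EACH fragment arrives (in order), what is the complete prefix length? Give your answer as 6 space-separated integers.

Fragment 1: offset=0 data="SHoaa" -> buffer=SHoaa????????????? -> prefix_len=5
Fragment 2: offset=8 data="Pqex" -> buffer=SHoaa???Pqex?????? -> prefix_len=5
Fragment 3: offset=5 data="Aop" -> buffer=SHoaaAopPqex?????? -> prefix_len=12
Fragment 4: offset=14 data="sW" -> buffer=SHoaaAopPqex??sW?? -> prefix_len=12
Fragment 5: offset=12 data="cw" -> buffer=SHoaaAopPqexcwsW?? -> prefix_len=16
Fragment 6: offset=16 data="LQ" -> buffer=SHoaaAopPqexcwsWLQ -> prefix_len=18

Answer: 5 5 12 12 16 18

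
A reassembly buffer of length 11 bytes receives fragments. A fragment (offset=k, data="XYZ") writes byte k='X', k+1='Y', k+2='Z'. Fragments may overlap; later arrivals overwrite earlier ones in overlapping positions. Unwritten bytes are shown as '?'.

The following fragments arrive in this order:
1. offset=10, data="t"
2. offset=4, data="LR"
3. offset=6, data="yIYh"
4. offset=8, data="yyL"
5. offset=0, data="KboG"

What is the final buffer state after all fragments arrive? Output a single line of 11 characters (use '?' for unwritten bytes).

Answer: KboGLRyIyyL

Derivation:
Fragment 1: offset=10 data="t" -> buffer=??????????t
Fragment 2: offset=4 data="LR" -> buffer=????LR????t
Fragment 3: offset=6 data="yIYh" -> buffer=????LRyIYht
Fragment 4: offset=8 data="yyL" -> buffer=????LRyIyyL
Fragment 5: offset=0 data="KboG" -> buffer=KboGLRyIyyL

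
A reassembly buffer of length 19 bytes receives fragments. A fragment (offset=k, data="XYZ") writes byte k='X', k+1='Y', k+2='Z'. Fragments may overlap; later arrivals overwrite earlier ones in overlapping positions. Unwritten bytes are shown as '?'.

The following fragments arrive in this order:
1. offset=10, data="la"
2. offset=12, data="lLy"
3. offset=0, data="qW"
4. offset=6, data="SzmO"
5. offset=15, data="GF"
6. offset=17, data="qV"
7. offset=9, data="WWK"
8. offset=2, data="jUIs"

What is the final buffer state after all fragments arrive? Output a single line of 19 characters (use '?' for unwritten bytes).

Answer: qWjUIsSzmWWKlLyGFqV

Derivation:
Fragment 1: offset=10 data="la" -> buffer=??????????la???????
Fragment 2: offset=12 data="lLy" -> buffer=??????????lalLy????
Fragment 3: offset=0 data="qW" -> buffer=qW????????lalLy????
Fragment 4: offset=6 data="SzmO" -> buffer=qW????SzmOlalLy????
Fragment 5: offset=15 data="GF" -> buffer=qW????SzmOlalLyGF??
Fragment 6: offset=17 data="qV" -> buffer=qW????SzmOlalLyGFqV
Fragment 7: offset=9 data="WWK" -> buffer=qW????SzmWWKlLyGFqV
Fragment 8: offset=2 data="jUIs" -> buffer=qWjUIsSzmWWKlLyGFqV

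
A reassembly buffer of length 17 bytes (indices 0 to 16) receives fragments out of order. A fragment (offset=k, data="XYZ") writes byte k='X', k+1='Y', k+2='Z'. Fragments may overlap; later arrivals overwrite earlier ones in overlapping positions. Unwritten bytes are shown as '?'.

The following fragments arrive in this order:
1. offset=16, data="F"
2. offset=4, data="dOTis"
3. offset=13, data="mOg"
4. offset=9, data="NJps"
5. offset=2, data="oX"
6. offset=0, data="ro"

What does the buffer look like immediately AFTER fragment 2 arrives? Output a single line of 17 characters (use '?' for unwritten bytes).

Answer: ????dOTis???????F

Derivation:
Fragment 1: offset=16 data="F" -> buffer=????????????????F
Fragment 2: offset=4 data="dOTis" -> buffer=????dOTis???????F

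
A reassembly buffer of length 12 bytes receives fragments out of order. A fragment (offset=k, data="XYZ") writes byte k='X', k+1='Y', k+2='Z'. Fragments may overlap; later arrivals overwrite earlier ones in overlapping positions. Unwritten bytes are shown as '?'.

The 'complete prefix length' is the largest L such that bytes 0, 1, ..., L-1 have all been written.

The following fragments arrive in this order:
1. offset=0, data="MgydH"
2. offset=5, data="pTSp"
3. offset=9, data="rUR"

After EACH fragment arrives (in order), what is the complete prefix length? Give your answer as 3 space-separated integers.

Answer: 5 9 12

Derivation:
Fragment 1: offset=0 data="MgydH" -> buffer=MgydH??????? -> prefix_len=5
Fragment 2: offset=5 data="pTSp" -> buffer=MgydHpTSp??? -> prefix_len=9
Fragment 3: offset=9 data="rUR" -> buffer=MgydHpTSprUR -> prefix_len=12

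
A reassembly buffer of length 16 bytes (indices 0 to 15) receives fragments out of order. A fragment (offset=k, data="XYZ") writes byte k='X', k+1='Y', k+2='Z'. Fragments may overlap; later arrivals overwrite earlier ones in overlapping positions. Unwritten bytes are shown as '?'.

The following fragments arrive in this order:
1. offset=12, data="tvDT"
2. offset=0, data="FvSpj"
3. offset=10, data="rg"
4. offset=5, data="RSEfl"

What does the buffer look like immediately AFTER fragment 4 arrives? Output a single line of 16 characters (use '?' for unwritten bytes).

Answer: FvSpjRSEflrgtvDT

Derivation:
Fragment 1: offset=12 data="tvDT" -> buffer=????????????tvDT
Fragment 2: offset=0 data="FvSpj" -> buffer=FvSpj???????tvDT
Fragment 3: offset=10 data="rg" -> buffer=FvSpj?????rgtvDT
Fragment 4: offset=5 data="RSEfl" -> buffer=FvSpjRSEflrgtvDT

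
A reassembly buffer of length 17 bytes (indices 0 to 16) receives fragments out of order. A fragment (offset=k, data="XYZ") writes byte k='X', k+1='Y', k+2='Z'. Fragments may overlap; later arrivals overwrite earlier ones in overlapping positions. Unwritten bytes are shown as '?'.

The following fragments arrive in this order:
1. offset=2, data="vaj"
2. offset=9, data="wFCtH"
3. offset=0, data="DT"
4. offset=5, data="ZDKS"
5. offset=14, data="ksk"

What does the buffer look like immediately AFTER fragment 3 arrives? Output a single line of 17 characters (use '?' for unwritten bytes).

Fragment 1: offset=2 data="vaj" -> buffer=??vaj????????????
Fragment 2: offset=9 data="wFCtH" -> buffer=??vaj????wFCtH???
Fragment 3: offset=0 data="DT" -> buffer=DTvaj????wFCtH???

Answer: DTvaj????wFCtH???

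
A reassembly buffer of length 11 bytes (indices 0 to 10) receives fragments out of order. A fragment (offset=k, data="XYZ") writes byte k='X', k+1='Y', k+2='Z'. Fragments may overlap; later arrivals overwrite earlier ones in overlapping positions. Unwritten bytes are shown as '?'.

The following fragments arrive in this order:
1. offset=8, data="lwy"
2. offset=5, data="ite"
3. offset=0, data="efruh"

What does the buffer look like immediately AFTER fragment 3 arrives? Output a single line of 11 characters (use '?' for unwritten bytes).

Fragment 1: offset=8 data="lwy" -> buffer=????????lwy
Fragment 2: offset=5 data="ite" -> buffer=?????itelwy
Fragment 3: offset=0 data="efruh" -> buffer=efruhitelwy

Answer: efruhitelwy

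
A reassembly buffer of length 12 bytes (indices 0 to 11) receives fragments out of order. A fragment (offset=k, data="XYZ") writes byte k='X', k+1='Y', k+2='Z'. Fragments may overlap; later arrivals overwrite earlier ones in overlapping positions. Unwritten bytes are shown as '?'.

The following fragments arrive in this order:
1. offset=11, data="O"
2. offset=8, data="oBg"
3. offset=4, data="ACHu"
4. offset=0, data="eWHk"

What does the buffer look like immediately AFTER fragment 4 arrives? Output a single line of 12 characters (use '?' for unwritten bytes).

Fragment 1: offset=11 data="O" -> buffer=???????????O
Fragment 2: offset=8 data="oBg" -> buffer=????????oBgO
Fragment 3: offset=4 data="ACHu" -> buffer=????ACHuoBgO
Fragment 4: offset=0 data="eWHk" -> buffer=eWHkACHuoBgO

Answer: eWHkACHuoBgO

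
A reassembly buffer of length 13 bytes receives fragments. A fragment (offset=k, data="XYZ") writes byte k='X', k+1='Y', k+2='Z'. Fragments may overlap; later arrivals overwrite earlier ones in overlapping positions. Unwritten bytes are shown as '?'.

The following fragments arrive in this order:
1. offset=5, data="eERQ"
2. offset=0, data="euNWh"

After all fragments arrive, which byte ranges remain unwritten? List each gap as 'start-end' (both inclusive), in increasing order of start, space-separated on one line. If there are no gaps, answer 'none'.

Answer: 9-12

Derivation:
Fragment 1: offset=5 len=4
Fragment 2: offset=0 len=5
Gaps: 9-12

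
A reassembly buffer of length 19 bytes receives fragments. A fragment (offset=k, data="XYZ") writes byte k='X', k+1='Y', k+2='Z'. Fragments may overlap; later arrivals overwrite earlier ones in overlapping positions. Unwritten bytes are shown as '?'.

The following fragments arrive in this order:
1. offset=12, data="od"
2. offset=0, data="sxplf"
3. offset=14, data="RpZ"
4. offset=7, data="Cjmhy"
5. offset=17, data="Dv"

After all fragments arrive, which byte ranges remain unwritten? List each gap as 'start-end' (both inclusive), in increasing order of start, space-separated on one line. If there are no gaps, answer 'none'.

Answer: 5-6

Derivation:
Fragment 1: offset=12 len=2
Fragment 2: offset=0 len=5
Fragment 3: offset=14 len=3
Fragment 4: offset=7 len=5
Fragment 5: offset=17 len=2
Gaps: 5-6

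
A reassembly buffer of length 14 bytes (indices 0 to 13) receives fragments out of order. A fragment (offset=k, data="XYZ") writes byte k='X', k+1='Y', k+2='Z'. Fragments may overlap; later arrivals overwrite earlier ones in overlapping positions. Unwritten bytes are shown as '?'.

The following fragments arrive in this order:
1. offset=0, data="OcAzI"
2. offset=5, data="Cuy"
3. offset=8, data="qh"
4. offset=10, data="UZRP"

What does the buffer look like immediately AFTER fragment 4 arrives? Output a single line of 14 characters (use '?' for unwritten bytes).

Fragment 1: offset=0 data="OcAzI" -> buffer=OcAzI?????????
Fragment 2: offset=5 data="Cuy" -> buffer=OcAzICuy??????
Fragment 3: offset=8 data="qh" -> buffer=OcAzICuyqh????
Fragment 4: offset=10 data="UZRP" -> buffer=OcAzICuyqhUZRP

Answer: OcAzICuyqhUZRP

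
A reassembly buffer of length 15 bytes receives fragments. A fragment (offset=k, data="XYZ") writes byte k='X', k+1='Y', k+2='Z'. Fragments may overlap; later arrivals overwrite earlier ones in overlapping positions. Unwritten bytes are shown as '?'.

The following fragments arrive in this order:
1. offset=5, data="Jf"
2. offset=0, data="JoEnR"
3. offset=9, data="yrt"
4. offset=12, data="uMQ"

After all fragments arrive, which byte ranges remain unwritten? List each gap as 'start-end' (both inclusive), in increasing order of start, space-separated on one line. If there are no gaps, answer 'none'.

Answer: 7-8

Derivation:
Fragment 1: offset=5 len=2
Fragment 2: offset=0 len=5
Fragment 3: offset=9 len=3
Fragment 4: offset=12 len=3
Gaps: 7-8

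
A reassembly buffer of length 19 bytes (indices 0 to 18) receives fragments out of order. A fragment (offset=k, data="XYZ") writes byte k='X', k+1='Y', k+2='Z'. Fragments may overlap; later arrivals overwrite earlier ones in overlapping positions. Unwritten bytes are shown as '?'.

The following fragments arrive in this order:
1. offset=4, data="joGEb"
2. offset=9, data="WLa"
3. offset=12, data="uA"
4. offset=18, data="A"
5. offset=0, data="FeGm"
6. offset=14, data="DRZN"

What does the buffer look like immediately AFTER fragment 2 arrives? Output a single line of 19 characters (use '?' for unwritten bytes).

Answer: ????joGEbWLa???????

Derivation:
Fragment 1: offset=4 data="joGEb" -> buffer=????joGEb??????????
Fragment 2: offset=9 data="WLa" -> buffer=????joGEbWLa???????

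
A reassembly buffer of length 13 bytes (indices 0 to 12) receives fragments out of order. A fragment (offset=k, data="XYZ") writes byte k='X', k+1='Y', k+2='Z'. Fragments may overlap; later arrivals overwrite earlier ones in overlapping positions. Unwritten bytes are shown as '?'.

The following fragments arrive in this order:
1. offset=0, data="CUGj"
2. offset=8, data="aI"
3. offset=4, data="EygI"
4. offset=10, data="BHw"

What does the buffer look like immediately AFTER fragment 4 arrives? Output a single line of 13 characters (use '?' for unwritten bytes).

Fragment 1: offset=0 data="CUGj" -> buffer=CUGj?????????
Fragment 2: offset=8 data="aI" -> buffer=CUGj????aI???
Fragment 3: offset=4 data="EygI" -> buffer=CUGjEygIaI???
Fragment 4: offset=10 data="BHw" -> buffer=CUGjEygIaIBHw

Answer: CUGjEygIaIBHw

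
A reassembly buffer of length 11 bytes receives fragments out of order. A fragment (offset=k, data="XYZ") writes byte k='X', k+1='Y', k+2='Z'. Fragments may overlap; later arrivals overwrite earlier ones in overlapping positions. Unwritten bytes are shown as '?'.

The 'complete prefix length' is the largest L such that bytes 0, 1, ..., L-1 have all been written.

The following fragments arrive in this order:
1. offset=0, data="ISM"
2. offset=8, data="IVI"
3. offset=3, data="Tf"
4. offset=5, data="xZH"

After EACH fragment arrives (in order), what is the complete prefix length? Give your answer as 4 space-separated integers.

Answer: 3 3 5 11

Derivation:
Fragment 1: offset=0 data="ISM" -> buffer=ISM???????? -> prefix_len=3
Fragment 2: offset=8 data="IVI" -> buffer=ISM?????IVI -> prefix_len=3
Fragment 3: offset=3 data="Tf" -> buffer=ISMTf???IVI -> prefix_len=5
Fragment 4: offset=5 data="xZH" -> buffer=ISMTfxZHIVI -> prefix_len=11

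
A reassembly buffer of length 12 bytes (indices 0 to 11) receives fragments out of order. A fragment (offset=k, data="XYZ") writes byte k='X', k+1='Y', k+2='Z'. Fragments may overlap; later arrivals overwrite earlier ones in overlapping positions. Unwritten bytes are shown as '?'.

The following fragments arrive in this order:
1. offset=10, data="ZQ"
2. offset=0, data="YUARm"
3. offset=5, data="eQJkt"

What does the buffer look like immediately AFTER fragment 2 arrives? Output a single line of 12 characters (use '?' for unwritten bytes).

Fragment 1: offset=10 data="ZQ" -> buffer=??????????ZQ
Fragment 2: offset=0 data="YUARm" -> buffer=YUARm?????ZQ

Answer: YUARm?????ZQ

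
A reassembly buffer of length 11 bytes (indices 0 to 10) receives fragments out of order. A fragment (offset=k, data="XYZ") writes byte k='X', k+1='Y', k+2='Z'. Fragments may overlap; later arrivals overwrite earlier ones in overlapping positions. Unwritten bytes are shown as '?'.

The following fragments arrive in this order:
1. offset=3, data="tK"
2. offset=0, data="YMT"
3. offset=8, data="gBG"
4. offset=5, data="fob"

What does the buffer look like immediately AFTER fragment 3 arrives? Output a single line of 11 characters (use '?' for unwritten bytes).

Fragment 1: offset=3 data="tK" -> buffer=???tK??????
Fragment 2: offset=0 data="YMT" -> buffer=YMTtK??????
Fragment 3: offset=8 data="gBG" -> buffer=YMTtK???gBG

Answer: YMTtK???gBG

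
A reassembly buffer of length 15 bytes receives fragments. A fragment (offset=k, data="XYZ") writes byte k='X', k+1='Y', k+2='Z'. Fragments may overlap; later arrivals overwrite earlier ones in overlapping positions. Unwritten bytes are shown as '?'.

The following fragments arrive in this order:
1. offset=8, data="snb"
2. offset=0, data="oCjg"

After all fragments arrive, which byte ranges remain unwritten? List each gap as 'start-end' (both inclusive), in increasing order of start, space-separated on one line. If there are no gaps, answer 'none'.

Answer: 4-7 11-14

Derivation:
Fragment 1: offset=8 len=3
Fragment 2: offset=0 len=4
Gaps: 4-7 11-14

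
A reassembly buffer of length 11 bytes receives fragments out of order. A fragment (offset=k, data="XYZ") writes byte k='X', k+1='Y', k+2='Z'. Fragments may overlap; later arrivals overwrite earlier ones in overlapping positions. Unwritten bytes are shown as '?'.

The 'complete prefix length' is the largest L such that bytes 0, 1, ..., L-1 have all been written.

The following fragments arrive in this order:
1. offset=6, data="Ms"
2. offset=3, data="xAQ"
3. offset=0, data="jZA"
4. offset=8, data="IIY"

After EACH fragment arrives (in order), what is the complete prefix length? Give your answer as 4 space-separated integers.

Fragment 1: offset=6 data="Ms" -> buffer=??????Ms??? -> prefix_len=0
Fragment 2: offset=3 data="xAQ" -> buffer=???xAQMs??? -> prefix_len=0
Fragment 3: offset=0 data="jZA" -> buffer=jZAxAQMs??? -> prefix_len=8
Fragment 4: offset=8 data="IIY" -> buffer=jZAxAQMsIIY -> prefix_len=11

Answer: 0 0 8 11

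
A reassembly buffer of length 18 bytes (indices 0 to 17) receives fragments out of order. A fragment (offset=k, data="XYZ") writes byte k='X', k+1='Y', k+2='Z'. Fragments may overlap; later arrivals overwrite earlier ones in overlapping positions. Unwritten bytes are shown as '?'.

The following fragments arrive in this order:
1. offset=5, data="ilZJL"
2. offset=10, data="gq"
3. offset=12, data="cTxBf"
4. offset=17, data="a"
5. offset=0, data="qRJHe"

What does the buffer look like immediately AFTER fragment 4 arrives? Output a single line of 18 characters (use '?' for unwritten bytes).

Fragment 1: offset=5 data="ilZJL" -> buffer=?????ilZJL????????
Fragment 2: offset=10 data="gq" -> buffer=?????ilZJLgq??????
Fragment 3: offset=12 data="cTxBf" -> buffer=?????ilZJLgqcTxBf?
Fragment 4: offset=17 data="a" -> buffer=?????ilZJLgqcTxBfa

Answer: ?????ilZJLgqcTxBfa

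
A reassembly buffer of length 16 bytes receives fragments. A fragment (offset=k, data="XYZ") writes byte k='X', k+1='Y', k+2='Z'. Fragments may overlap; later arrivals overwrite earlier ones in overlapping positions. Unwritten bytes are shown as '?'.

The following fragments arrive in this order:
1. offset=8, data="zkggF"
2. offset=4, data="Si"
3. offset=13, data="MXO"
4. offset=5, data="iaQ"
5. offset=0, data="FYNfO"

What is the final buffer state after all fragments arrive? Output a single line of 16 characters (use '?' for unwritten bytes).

Fragment 1: offset=8 data="zkggF" -> buffer=????????zkggF???
Fragment 2: offset=4 data="Si" -> buffer=????Si??zkggF???
Fragment 3: offset=13 data="MXO" -> buffer=????Si??zkggFMXO
Fragment 4: offset=5 data="iaQ" -> buffer=????SiaQzkggFMXO
Fragment 5: offset=0 data="FYNfO" -> buffer=FYNfOiaQzkggFMXO

Answer: FYNfOiaQzkggFMXO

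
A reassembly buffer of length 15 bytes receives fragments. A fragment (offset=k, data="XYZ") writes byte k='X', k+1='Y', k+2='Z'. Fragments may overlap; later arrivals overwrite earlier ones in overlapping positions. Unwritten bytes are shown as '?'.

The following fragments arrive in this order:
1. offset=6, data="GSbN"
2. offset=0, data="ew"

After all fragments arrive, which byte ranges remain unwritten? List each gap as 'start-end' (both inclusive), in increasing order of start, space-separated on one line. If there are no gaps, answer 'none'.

Fragment 1: offset=6 len=4
Fragment 2: offset=0 len=2
Gaps: 2-5 10-14

Answer: 2-5 10-14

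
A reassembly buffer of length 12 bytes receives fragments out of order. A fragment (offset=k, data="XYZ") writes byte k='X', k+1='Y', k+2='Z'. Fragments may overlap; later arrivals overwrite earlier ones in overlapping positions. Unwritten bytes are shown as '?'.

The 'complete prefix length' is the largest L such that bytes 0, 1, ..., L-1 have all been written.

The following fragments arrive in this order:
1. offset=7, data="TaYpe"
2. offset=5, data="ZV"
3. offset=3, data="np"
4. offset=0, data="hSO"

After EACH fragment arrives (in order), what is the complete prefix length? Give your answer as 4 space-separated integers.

Answer: 0 0 0 12

Derivation:
Fragment 1: offset=7 data="TaYpe" -> buffer=???????TaYpe -> prefix_len=0
Fragment 2: offset=5 data="ZV" -> buffer=?????ZVTaYpe -> prefix_len=0
Fragment 3: offset=3 data="np" -> buffer=???npZVTaYpe -> prefix_len=0
Fragment 4: offset=0 data="hSO" -> buffer=hSOnpZVTaYpe -> prefix_len=12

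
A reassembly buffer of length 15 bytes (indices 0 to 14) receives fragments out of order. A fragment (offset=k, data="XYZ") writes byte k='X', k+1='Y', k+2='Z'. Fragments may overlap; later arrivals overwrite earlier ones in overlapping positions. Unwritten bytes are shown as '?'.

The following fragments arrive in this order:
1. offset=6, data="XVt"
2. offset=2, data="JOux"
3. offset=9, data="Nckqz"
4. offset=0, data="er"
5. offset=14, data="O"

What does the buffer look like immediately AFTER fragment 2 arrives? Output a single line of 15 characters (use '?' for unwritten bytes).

Fragment 1: offset=6 data="XVt" -> buffer=??????XVt??????
Fragment 2: offset=2 data="JOux" -> buffer=??JOuxXVt??????

Answer: ??JOuxXVt??????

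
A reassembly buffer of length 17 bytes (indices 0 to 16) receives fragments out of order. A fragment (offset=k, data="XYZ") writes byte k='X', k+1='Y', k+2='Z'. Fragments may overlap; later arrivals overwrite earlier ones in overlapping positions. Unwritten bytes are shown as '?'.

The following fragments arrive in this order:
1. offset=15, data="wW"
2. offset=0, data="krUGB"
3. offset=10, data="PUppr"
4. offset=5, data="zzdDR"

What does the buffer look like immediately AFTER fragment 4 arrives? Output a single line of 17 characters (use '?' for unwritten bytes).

Fragment 1: offset=15 data="wW" -> buffer=???????????????wW
Fragment 2: offset=0 data="krUGB" -> buffer=krUGB??????????wW
Fragment 3: offset=10 data="PUppr" -> buffer=krUGB?????PUpprwW
Fragment 4: offset=5 data="zzdDR" -> buffer=krUGBzzdDRPUpprwW

Answer: krUGBzzdDRPUpprwW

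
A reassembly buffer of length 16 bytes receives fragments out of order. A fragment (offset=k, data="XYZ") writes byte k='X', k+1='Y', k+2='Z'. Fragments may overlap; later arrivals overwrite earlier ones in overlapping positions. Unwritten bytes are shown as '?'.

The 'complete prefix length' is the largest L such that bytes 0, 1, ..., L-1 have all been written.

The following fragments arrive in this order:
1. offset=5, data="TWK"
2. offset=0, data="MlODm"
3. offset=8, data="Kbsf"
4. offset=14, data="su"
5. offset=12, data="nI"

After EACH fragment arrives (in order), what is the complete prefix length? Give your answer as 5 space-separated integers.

Answer: 0 8 12 12 16

Derivation:
Fragment 1: offset=5 data="TWK" -> buffer=?????TWK???????? -> prefix_len=0
Fragment 2: offset=0 data="MlODm" -> buffer=MlODmTWK???????? -> prefix_len=8
Fragment 3: offset=8 data="Kbsf" -> buffer=MlODmTWKKbsf???? -> prefix_len=12
Fragment 4: offset=14 data="su" -> buffer=MlODmTWKKbsf??su -> prefix_len=12
Fragment 5: offset=12 data="nI" -> buffer=MlODmTWKKbsfnIsu -> prefix_len=16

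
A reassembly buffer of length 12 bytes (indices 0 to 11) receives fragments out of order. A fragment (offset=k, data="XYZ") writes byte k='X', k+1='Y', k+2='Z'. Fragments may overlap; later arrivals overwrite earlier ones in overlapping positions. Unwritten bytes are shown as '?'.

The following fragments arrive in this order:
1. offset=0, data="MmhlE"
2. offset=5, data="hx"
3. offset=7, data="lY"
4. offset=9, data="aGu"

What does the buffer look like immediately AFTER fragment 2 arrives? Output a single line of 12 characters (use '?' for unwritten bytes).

Fragment 1: offset=0 data="MmhlE" -> buffer=MmhlE???????
Fragment 2: offset=5 data="hx" -> buffer=MmhlEhx?????

Answer: MmhlEhx?????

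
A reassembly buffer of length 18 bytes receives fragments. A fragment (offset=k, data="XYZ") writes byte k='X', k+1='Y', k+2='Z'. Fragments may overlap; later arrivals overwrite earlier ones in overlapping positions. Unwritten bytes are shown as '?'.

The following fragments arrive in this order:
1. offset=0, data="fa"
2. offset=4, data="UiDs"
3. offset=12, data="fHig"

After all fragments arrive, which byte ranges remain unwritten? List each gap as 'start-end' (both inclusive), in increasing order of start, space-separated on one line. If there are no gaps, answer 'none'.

Answer: 2-3 8-11 16-17

Derivation:
Fragment 1: offset=0 len=2
Fragment 2: offset=4 len=4
Fragment 3: offset=12 len=4
Gaps: 2-3 8-11 16-17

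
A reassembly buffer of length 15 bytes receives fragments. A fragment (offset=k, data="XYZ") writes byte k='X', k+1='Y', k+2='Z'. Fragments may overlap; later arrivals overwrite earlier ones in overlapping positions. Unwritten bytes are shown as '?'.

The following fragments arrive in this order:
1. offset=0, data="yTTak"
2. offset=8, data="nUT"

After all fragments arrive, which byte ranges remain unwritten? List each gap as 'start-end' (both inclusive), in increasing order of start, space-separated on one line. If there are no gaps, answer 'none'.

Fragment 1: offset=0 len=5
Fragment 2: offset=8 len=3
Gaps: 5-7 11-14

Answer: 5-7 11-14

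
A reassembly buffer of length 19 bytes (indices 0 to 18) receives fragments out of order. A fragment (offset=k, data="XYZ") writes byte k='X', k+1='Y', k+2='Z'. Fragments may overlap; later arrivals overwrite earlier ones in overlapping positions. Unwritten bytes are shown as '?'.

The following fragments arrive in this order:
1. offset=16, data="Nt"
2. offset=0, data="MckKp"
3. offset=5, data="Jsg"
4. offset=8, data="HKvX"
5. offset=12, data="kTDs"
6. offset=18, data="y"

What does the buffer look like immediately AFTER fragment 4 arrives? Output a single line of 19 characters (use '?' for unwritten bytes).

Answer: MckKpJsgHKvX????Nt?

Derivation:
Fragment 1: offset=16 data="Nt" -> buffer=????????????????Nt?
Fragment 2: offset=0 data="MckKp" -> buffer=MckKp???????????Nt?
Fragment 3: offset=5 data="Jsg" -> buffer=MckKpJsg????????Nt?
Fragment 4: offset=8 data="HKvX" -> buffer=MckKpJsgHKvX????Nt?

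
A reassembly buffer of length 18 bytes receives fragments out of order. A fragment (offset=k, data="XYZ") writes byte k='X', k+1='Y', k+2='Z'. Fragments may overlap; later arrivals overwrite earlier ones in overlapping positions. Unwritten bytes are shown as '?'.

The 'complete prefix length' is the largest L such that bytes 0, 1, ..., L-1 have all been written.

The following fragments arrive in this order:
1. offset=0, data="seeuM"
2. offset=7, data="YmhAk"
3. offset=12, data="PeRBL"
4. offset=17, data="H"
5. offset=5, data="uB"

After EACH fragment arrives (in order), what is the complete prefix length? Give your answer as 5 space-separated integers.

Answer: 5 5 5 5 18

Derivation:
Fragment 1: offset=0 data="seeuM" -> buffer=seeuM????????????? -> prefix_len=5
Fragment 2: offset=7 data="YmhAk" -> buffer=seeuM??YmhAk?????? -> prefix_len=5
Fragment 3: offset=12 data="PeRBL" -> buffer=seeuM??YmhAkPeRBL? -> prefix_len=5
Fragment 4: offset=17 data="H" -> buffer=seeuM??YmhAkPeRBLH -> prefix_len=5
Fragment 5: offset=5 data="uB" -> buffer=seeuMuBYmhAkPeRBLH -> prefix_len=18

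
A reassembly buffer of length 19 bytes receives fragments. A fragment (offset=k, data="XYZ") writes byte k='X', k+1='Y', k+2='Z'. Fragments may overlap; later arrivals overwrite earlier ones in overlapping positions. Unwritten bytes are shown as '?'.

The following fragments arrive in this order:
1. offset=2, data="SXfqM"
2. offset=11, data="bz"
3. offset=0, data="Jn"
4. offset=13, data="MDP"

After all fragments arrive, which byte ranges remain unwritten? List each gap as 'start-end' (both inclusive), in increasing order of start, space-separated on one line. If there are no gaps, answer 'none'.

Answer: 7-10 16-18

Derivation:
Fragment 1: offset=2 len=5
Fragment 2: offset=11 len=2
Fragment 3: offset=0 len=2
Fragment 4: offset=13 len=3
Gaps: 7-10 16-18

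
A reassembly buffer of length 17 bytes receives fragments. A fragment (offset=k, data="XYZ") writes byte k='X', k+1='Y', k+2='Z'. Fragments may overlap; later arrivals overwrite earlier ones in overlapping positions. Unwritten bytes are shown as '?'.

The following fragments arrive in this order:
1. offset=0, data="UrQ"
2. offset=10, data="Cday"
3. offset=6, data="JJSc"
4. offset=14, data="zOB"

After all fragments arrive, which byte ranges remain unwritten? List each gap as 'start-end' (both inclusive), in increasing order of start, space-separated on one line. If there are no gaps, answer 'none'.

Answer: 3-5

Derivation:
Fragment 1: offset=0 len=3
Fragment 2: offset=10 len=4
Fragment 3: offset=6 len=4
Fragment 4: offset=14 len=3
Gaps: 3-5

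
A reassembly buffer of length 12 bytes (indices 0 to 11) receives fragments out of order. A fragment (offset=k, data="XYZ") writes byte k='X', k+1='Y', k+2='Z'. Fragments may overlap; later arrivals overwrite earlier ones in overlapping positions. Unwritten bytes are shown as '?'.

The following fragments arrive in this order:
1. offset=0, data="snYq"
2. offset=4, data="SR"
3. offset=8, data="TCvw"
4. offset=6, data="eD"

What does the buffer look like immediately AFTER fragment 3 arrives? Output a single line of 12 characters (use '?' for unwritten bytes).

Answer: snYqSR??TCvw

Derivation:
Fragment 1: offset=0 data="snYq" -> buffer=snYq????????
Fragment 2: offset=4 data="SR" -> buffer=snYqSR??????
Fragment 3: offset=8 data="TCvw" -> buffer=snYqSR??TCvw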